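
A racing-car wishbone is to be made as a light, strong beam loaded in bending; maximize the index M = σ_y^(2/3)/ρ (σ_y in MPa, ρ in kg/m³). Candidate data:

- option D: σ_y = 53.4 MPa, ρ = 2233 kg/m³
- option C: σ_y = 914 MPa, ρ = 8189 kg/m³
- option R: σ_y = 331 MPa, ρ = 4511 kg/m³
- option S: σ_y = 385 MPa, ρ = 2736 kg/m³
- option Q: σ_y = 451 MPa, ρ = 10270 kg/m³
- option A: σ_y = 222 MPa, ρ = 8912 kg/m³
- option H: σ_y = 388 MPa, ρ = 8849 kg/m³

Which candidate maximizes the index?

option S

Evaluate M for each candidate:
  option S: M = 19.3×10⁻³
  option C: M = 11.5×10⁻³
  option R: M = 10.6×10⁻³
  option D: M = 6.35×10⁻³
  option H: M = 6.01×10⁻³
  option Q: M = 5.73×10⁻³
  option A: M = 4.11×10⁻³
Option S has the largest M.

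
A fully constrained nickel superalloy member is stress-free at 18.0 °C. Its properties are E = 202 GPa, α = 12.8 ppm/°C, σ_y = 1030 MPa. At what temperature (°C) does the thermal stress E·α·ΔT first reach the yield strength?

E·α·ΔT = 1030 MPa ⇒ ΔT = 1030 / (202.0×10³ × 12.8×10⁻⁶) = 398.4 K.
T = 18.0 + 398.4 = 416.4 °C.

416 °C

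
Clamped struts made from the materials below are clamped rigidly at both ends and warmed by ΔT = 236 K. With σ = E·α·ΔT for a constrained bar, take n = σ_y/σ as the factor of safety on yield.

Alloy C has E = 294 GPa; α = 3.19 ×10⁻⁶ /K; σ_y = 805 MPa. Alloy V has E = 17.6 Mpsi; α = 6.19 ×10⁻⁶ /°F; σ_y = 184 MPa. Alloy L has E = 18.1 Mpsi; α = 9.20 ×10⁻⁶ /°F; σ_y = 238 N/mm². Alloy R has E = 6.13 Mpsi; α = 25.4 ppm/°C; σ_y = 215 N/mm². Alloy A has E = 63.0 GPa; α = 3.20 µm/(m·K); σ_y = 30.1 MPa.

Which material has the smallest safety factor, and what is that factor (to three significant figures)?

alloy L, n = 0.488

With everything in SI (GPa, ×10⁻⁶/K, MPa):
  alloy C: E = 294.0, α = 3.19, σ_y = 805.0 → σ = 221 MPa, n = 3.64
  alloy V: E = 121.3, α = 11.1, σ_y = 184.0 → σ = 319 MPa, n = 0.577
  alloy L: E = 124.8, α = 16.6, σ_y = 238.0 → σ = 488 MPa, n = 0.488
  alloy R: E = 42.26, α = 25.4, σ_y = 215.0 → σ = 253 MPa, n = 0.849
  alloy A: E = 63.00, α = 3.20, σ_y = 30.10 → σ = 47.6 MPa, n = 0.633
Alloy L has the lowest safety factor, n = 0.488.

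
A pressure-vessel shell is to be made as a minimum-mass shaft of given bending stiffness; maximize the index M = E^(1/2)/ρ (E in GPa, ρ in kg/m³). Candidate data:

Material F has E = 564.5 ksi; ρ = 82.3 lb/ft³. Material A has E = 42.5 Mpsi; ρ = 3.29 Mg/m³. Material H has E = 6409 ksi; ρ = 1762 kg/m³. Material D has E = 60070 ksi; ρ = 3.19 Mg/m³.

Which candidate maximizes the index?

Normalizing units and computing the index:
  material F: E = 3.892 GPa, ρ = 1318 kg/m³
  material A: E = 293.0 GPa, ρ = 3290 kg/m³
  material H: E = 44.19 GPa, ρ = 1762 kg/m³
  material D: E = 414.2 GPa, ρ = 3190 kg/m³
  material D: M = 6.38×10⁻³
  material A: M = 5.20×10⁻³
  material H: M = 3.77×10⁻³
  material F: M = 1.50×10⁻³
Material D has the largest M.

material D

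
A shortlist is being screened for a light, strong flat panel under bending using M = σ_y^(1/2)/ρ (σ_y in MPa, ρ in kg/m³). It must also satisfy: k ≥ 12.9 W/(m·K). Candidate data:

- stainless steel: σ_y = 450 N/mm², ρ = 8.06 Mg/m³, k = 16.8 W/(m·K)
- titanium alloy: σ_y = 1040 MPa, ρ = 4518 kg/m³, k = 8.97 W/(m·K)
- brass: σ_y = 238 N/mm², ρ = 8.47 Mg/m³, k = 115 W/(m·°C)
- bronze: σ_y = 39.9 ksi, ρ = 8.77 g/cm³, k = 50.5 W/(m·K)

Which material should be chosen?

Screen on constraints: k ≥ 12.9 W/(m·K). Survivors: stainless steel, brass, bronze.
After converting to SI:
  stainless steel: σ_y = 450.0 MPa, ρ = 8060 kg/m³
  brass: σ_y = 238.0 MPa, ρ = 8470 kg/m³
  bronze: σ_y = 275.1 MPa, ρ = 8770 kg/m³
  stainless steel: M = 2.63×10⁻³
  bronze: M = 1.89×10⁻³
  brass: M = 1.82×10⁻³
Highest index: stainless steel.

stainless steel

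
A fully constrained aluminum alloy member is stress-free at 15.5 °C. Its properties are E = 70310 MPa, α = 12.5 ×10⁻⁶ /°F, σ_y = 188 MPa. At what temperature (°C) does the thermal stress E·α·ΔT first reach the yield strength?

134 °C

E = 70310 MPa = 70.31 GPa.
α = 12.5×10⁻⁶/°F × 9/5 = 22.5×10⁻⁶/K.
E·α·ΔT = 188.0 MPa ⇒ ΔT = 188.0 / (70.31×10³ × 22.5×10⁻⁶) = 118.8 K.
T = 15.5 + 118.8 = 134.3 °C.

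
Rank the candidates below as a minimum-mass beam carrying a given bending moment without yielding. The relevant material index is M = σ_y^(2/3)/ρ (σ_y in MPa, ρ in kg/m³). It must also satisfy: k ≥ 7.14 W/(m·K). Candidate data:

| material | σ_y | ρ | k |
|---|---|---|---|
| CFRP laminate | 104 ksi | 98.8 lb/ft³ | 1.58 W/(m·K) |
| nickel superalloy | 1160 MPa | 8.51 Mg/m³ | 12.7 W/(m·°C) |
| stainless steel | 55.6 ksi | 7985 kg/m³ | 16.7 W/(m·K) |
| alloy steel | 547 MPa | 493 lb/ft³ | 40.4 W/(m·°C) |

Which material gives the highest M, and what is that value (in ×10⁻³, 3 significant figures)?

nickel superalloy, M = 13.0×10⁻³

Screen on constraints: k ≥ 7.14 W/(m·K). Survivors: nickel superalloy, stainless steel, alloy steel.
Putting every candidate on a common basis:
  nickel superalloy: σ_y = 1160 MPa, ρ = 8510 kg/m³
  stainless steel: σ_y = 383.3 MPa, ρ = 7985 kg/m³
  alloy steel: σ_y = 547.0 MPa, ρ = 7897 kg/m³
  nickel superalloy: M = 13.0×10⁻³
  alloy steel: M = 8.47×10⁻³
  stainless steel: M = 6.61×10⁻³
The maximum is for nickel superalloy.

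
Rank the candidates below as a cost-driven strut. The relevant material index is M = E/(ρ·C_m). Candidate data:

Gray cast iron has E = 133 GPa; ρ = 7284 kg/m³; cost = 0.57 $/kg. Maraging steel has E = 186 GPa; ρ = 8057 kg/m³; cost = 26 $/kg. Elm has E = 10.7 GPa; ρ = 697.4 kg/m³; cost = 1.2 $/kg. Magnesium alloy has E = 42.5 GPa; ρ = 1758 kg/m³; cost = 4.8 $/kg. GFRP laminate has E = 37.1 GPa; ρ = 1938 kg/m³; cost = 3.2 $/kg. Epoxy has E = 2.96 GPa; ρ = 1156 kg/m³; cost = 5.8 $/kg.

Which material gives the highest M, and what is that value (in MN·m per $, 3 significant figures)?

gray cast iron, M = 32.0 MN·m per $

Per-candidate index values:
  gray cast iron: M = 32.0 MN·m per $
  elm: M = 12.8 MN·m per $
  GFRP laminate: M = 5.98 MN·m per $
  magnesium alloy: M = 5.04 MN·m per $
  maraging steel: M = 0.888 MN·m per $
  epoxy: M = 0.441 MN·m per $
Highest index: gray cast iron.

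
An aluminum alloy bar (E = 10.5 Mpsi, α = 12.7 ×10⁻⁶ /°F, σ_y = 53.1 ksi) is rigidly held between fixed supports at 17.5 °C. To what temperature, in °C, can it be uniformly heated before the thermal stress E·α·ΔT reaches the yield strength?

E = 10.5 Mpsi = 72.39 GPa.
α = 12.7×10⁻⁶/°F × 9/5 = 22.9×10⁻⁶/K.
σ_y = 53.1 ksi = 366.1 MPa.
E·α·ΔT = 366.1 MPa ⇒ ΔT = 366.1 / (72.39×10³ × 22.9×10⁻⁶) = 221.2 K.
T = 17.5 + 221.2 = 238.7 °C.

239 °C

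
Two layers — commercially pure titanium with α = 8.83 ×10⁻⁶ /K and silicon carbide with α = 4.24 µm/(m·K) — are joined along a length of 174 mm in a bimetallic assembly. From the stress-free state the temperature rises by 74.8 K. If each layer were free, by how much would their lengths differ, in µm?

59.7 µm

Δα = |8.83 − 4.24|×10⁻⁶/K = 4.59×10⁻⁶/K.
ΔL_mismatch = Δα·L·ΔT = 4.59×10⁻⁶ × 174.0 mm × 74.8 K = 59.7 µm.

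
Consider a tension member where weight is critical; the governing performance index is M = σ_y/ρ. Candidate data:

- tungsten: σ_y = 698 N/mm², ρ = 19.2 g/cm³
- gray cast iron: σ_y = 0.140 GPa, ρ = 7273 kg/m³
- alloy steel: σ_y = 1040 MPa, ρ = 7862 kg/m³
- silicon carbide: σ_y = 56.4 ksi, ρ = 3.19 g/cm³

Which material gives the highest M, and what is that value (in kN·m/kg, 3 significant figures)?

Putting every candidate on a common basis:
  tungsten: σ_y = 698.0 MPa, ρ = 19200 kg/m³
  gray cast iron: σ_y = 140.0 MPa, ρ = 7273 kg/m³
  alloy steel: σ_y = 1040 MPa, ρ = 7862 kg/m³
  silicon carbide: σ_y = 388.9 MPa, ρ = 3190 kg/m³
  alloy steel: M = 132 kN·m/kg
  silicon carbide: M = 122 kN·m/kg
  tungsten: M = 36.4 kN·m/kg
  gray cast iron: M = 19.2 kN·m/kg
Alloy steel ranks first.

alloy steel, M = 132 kN·m/kg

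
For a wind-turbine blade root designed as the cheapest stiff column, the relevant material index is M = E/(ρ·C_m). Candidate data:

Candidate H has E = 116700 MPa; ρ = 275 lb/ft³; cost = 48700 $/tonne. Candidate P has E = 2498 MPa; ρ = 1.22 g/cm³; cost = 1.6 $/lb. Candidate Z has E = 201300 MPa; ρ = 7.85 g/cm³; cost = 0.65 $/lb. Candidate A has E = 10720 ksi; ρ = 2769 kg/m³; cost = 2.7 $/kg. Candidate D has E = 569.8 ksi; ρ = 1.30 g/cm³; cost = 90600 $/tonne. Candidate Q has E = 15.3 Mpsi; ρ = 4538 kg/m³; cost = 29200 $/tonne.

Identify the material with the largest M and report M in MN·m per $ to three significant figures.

candidate Z, M = 17.9 MN·m per $

Putting every candidate on a common basis:
  candidate H: E = 116.7 GPa, ρ = 4405 kg/m³, cost = 48.70 $/kg
  candidate P: E = 2.498 GPa, ρ = 1220 kg/m³, cost = 3.527 $/kg
  candidate Z: E = 201.3 GPa, ρ = 7850 kg/m³, cost = 1.433 $/kg
  candidate A: E = 73.91 GPa, ρ = 2769 kg/m³, cost = 2.700 $/kg
  candidate D: E = 3.929 GPa, ρ = 1300 kg/m³, cost = 90.60 $/kg
  candidate Q: E = 105.5 GPa, ρ = 4538 kg/m³, cost = 29.20 $/kg
  candidate Z: M = 17.9 MN·m per $
  candidate A: M = 9.89 MN·m per $
  candidate Q: M = 0.796 MN·m per $
  candidate P: M = 0.580 MN·m per $
  candidate H: M = 0.544 MN·m per $
  candidate D: M = 0.0334 MN·m per $
Highest index: candidate Z.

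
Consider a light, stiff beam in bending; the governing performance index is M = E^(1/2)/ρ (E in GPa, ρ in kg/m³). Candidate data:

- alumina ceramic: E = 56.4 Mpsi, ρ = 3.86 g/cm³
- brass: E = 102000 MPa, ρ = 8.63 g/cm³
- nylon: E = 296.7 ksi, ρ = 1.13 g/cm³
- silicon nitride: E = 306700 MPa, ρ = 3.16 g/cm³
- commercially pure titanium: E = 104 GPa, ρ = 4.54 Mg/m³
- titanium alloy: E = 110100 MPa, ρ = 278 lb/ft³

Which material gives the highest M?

Convert each candidate to consistent units, then evaluate M:
  alumina ceramic: E = 388.9 GPa, ρ = 3860 kg/m³
  brass: E = 102.0 GPa, ρ = 8630 kg/m³
  nylon: E = 2.046 GPa, ρ = 1130 kg/m³
  silicon nitride: E = 306.7 GPa, ρ = 3160 kg/m³
  commercially pure titanium: E = 104.0 GPa, ρ = 4540 kg/m³
  titanium alloy: E = 110.1 GPa, ρ = 4453 kg/m³
  silicon nitride: M = 5.54×10⁻³
  alumina ceramic: M = 5.11×10⁻³
  titanium alloy: M = 2.36×10⁻³
  commercially pure titanium: M = 2.25×10⁻³
  nylon: M = 1.27×10⁻³
  brass: M = 1.17×10⁻³
The maximum is for silicon nitride.

silicon nitride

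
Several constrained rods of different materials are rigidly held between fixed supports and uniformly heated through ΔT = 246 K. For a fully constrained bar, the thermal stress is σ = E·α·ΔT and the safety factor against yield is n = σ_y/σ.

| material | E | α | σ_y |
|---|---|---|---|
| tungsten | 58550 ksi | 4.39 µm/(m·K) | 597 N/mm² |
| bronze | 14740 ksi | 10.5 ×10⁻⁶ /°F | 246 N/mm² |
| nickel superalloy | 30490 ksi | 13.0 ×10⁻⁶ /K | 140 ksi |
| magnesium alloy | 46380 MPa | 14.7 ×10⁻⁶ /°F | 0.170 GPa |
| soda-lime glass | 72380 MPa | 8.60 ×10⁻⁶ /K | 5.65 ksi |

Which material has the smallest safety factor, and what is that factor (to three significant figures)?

soda-lime glass, n = 0.254

Converting E to GPa, α to ×10⁻⁶/K, σ_y to MPa, then σ and n for each:
  tungsten: E = 403.7, α = 4.39, σ_y = 597.0 → σ = 436 MPa, n = 1.37
  bronze: E = 101.6, α = 18.9, σ_y = 246.0 → σ = 473 MPa, n = 0.521
  nickel superalloy: E = 210.2, α = 13.0, σ_y = 965.3 → σ = 672 MPa, n = 1.44
  magnesium alloy: E = 46.38, α = 26.5, σ_y = 170.0 → σ = 302 MPa, n = 0.563
  soda-lime glass: E = 72.38, α = 8.60, σ_y = 38.96 → σ = 153 MPa, n = 0.254
The minimum is soda-lime glass at n = 0.254.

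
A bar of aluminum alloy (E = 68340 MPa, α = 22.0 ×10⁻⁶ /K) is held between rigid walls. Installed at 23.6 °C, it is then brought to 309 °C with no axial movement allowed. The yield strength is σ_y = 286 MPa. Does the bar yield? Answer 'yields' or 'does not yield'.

yields

E = 68340 MPa = 68.34 GPa.
ΔT = 285.4 K. Constrained thermal stress σ = E·α·ΔT = 68.34×10³ MPa × 22.0×10⁻⁶ × 285.4 = 429 MPa (compressive).
Compare to σ_y = 286 MPa: σ ≥ σ_y, so it yields.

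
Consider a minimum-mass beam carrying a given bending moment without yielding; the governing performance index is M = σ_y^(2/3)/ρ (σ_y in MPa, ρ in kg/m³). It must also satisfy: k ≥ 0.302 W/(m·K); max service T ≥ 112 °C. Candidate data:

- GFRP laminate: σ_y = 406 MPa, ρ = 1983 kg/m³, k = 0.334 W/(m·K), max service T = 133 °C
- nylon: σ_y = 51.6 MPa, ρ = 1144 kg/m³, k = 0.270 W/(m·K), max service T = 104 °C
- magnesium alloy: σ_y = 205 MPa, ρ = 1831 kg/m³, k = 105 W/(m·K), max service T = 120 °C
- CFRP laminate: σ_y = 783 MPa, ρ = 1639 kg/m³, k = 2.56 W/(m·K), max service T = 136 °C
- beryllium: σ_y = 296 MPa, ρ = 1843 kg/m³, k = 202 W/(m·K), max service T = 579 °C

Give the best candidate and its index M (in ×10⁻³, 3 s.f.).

CFRP laminate, M = 51.8×10⁻³

Screen on constraints: k ≥ 0.302 W/(m·K); max service T ≥ 112 °C. Survivors: GFRP laminate, magnesium alloy, CFRP laminate, beryllium.
Per-candidate index values:
  CFRP laminate: M = 51.8×10⁻³
  GFRP laminate: M = 27.6×10⁻³
  beryllium: M = 24.1×10⁻³
  magnesium alloy: M = 19.0×10⁻³
Highest index: CFRP laminate.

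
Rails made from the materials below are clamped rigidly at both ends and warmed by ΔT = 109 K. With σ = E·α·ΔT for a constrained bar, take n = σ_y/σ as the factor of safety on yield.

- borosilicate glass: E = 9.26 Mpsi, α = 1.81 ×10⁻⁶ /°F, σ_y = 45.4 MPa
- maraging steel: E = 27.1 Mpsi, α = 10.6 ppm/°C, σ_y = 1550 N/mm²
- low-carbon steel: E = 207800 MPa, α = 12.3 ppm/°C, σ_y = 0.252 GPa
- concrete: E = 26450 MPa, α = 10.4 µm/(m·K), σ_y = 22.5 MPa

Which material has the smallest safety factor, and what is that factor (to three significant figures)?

Converting E to GPa, α to ×10⁻⁶/K, σ_y to MPa, then σ and n for each:
  borosilicate glass: E = 63.85, α = 3.26, σ_y = 45.40 → σ = 22.7 MPa, n = 2.00
  maraging steel: E = 186.8, α = 10.6, σ_y = 1550 → σ = 216 MPa, n = 7.18
  low-carbon steel: E = 207.8, α = 12.3, σ_y = 252.0 → σ = 279 MPa, n = 0.905
  concrete: E = 26.45, α = 10.4, σ_y = 22.50 → σ = 30.0 MPa, n = 0.750
Smallest n: concrete with n = 0.750.

concrete, n = 0.750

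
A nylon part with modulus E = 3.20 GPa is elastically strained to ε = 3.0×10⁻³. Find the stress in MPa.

9.60 MPa

σ = E·ε = 3200 MPa × 3.0×10⁻³ = 9.60 MPa.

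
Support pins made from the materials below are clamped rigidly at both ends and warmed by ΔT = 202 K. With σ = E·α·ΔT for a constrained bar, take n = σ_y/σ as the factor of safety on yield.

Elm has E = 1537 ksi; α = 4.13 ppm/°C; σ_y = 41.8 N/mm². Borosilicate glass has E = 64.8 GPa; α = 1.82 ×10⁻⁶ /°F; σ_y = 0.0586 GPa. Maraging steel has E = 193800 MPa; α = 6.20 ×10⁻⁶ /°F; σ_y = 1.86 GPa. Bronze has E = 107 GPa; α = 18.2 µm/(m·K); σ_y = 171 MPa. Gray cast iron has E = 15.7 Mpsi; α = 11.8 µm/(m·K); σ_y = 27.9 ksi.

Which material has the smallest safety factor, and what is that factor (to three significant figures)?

bronze, n = 0.435

Converting E to GPa, α to ×10⁻⁶/K, σ_y to MPa, then σ and n for each:
  elm: E = 10.60, α = 4.13, σ_y = 41.80 → σ = 8.84 MPa, n = 4.73
  borosilicate glass: E = 64.80, α = 3.28, σ_y = 58.60 → σ = 42.9 MPa, n = 1.37
  maraging steel: E = 193.8, α = 11.2, σ_y = 1860 → σ = 437 MPa, n = 4.26
  bronze: E = 107.0, α = 18.2, σ_y = 171.0 → σ = 393 MPa, n = 0.435
  gray cast iron: E = 108.2, α = 11.8, σ_y = 192.4 → σ = 258 MPa, n = 0.746
Smallest n: bronze with n = 0.435.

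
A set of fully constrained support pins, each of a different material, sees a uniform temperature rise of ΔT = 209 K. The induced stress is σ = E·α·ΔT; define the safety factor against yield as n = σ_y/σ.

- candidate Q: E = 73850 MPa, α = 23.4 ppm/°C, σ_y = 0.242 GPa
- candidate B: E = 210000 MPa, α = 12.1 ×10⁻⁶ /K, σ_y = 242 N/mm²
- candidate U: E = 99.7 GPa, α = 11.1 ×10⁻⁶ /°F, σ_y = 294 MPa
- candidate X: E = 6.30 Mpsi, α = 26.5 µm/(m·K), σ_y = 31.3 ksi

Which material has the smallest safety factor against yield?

candidate B

In consistent units (E in GPa, α in ×10⁻⁶/K, σ_y in MPa):
  candidate Q: E = 73.85, α = 23.4, σ_y = 242.0 → σ = 361 MPa, n = 0.670
  candidate B: E = 210.0, α = 12.1, σ_y = 242.0 → σ = 531 MPa, n = 0.456
  candidate U: E = 99.70, α = 20.0, σ_y = 294.0 → σ = 416 MPa, n = 0.706
  candidate X: E = 43.44, α = 26.5, σ_y = 215.8 → σ = 241 MPa, n = 0.897
Candidate B has the lowest safety factor, n = 0.456.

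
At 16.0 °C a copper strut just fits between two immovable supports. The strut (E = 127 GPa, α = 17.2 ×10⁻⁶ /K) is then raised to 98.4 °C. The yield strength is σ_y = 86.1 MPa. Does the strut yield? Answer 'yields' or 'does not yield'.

ΔT = 82.40 K. Constrained thermal stress σ = E·α·ΔT = 127.0×10³ MPa × 17.2×10⁻⁶ × 82.40 = 180 MPa (compressive).
Compare to σ_y = 86.1 MPa: σ ≥ σ_y, so it yields.

yields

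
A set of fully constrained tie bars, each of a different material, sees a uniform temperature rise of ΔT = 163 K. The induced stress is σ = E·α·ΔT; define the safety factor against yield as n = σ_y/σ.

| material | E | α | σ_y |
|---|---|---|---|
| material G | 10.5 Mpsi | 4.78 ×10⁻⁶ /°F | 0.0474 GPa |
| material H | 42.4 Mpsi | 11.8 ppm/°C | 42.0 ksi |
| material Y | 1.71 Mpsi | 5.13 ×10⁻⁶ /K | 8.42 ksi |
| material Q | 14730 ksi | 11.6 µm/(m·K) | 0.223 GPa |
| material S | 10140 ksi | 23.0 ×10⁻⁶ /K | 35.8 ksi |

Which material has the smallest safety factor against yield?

material G

Converting E to GPa, α to ×10⁻⁶/K, σ_y to MPa, then σ and n for each:
  material G: E = 72.39, α = 8.60, σ_y = 47.40 → σ = 102 MPa, n = 0.467
  material H: E = 292.3, α = 11.8, σ_y = 289.6 → σ = 562 MPa, n = 0.515
  material Y: E = 11.79, α = 5.13, σ_y = 58.05 → σ = 9.86 MPa, n = 5.89
  material Q: E = 101.6, α = 11.6, σ_y = 223.0 → σ = 192 MPa, n = 1.16
  material S: E = 69.91, α = 23.0, σ_y = 246.8 → σ = 262 MPa, n = 0.942
The minimum is material G at n = 0.467.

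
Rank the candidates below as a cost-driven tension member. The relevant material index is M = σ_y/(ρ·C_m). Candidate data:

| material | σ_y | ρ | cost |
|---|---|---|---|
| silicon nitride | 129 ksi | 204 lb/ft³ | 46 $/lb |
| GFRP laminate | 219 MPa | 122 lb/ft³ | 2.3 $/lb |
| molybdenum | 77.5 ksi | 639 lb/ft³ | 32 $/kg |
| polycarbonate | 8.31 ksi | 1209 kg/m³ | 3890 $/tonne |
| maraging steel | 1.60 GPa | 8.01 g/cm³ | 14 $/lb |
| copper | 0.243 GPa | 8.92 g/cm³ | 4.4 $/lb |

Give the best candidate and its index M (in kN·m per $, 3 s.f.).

GFRP laminate, M = 22.1 kN·m per $

In SI units:
  silicon nitride: σ_y = 889.4 MPa, ρ = 3268 kg/m³, cost = 101.4 $/kg
  GFRP laminate: σ_y = 219.0 MPa, ρ = 1954 kg/m³, cost = 5.071 $/kg
  molybdenum: σ_y = 534.3 MPa, ρ = 10240 kg/m³, cost = 32.00 $/kg
  polycarbonate: σ_y = 57.30 MPa, ρ = 1209 kg/m³, cost = 3.890 $/kg
  maraging steel: σ_y = 1600 MPa, ρ = 8010 kg/m³, cost = 30.86 $/kg
  copper: σ_y = 243.0 MPa, ρ = 8920 kg/m³, cost = 9.700 $/kg
  GFRP laminate: M = 22.1 kN·m per $
  polycarbonate: M = 12.2 kN·m per $
  maraging steel: M = 6.47 kN·m per $
  copper: M = 2.81 kN·m per $
  silicon nitride: M = 2.68 kN·m per $
  molybdenum: M = 1.63 kN·m per $
Highest index: GFRP laminate.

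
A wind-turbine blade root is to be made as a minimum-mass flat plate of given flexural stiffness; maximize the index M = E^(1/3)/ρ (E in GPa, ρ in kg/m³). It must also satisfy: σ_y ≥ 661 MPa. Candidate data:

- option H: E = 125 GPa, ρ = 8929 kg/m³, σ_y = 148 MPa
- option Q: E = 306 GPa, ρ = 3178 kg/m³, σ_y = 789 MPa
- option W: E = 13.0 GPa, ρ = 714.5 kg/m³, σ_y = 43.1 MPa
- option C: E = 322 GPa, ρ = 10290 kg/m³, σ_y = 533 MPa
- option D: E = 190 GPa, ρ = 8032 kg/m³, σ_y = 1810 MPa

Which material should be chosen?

option Q

Screen on constraints: σ_y ≥ 661 MPa. Survivors: option Q, option D.
Evaluate M for each candidate:
  option Q: M = 2.12×10⁻³
  option D: M = 0.716×10⁻³
Option Q has the largest M.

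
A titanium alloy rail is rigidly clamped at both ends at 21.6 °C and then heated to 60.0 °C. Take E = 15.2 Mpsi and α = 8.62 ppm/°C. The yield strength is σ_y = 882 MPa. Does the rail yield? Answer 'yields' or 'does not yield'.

E = 15.2 Mpsi = 104.8 GPa.
ΔT = 38.40 K. Constrained thermal stress σ = E·α·ΔT = 104.8×10³ MPa × 8.62×10⁻⁶ × 38.40 = 34.7 MPa (compressive).
Compare to σ_y = 882 MPa: σ < σ_y, so it does not yield.

does not yield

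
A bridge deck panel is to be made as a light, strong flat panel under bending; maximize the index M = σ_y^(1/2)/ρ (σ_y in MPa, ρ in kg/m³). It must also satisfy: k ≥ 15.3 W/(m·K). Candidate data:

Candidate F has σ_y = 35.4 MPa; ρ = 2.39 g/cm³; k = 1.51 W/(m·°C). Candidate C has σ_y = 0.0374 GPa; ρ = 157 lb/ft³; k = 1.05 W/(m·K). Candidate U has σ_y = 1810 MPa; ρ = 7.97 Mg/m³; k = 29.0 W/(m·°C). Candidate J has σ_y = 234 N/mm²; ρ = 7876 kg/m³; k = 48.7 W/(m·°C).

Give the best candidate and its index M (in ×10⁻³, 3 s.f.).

candidate U, M = 5.34×10⁻³

Screen on constraints: k ≥ 15.3 W/(m·K). Survivors: candidate U, candidate J.
In SI units:
  candidate U: σ_y = 1810 MPa, ρ = 7970 kg/m³
  candidate J: σ_y = 234.0 MPa, ρ = 7876 kg/m³
  candidate U: M = 5.34×10⁻³
  candidate J: M = 1.94×10⁻³
The maximum is for candidate U.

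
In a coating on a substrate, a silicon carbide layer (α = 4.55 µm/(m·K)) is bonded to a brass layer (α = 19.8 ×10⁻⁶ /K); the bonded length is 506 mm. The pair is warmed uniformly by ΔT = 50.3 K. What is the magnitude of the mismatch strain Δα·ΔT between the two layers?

Δα = |4.55 − 19.8|×10⁻⁶/K = 15.2×10⁻⁶/K.
Mismatch strain = Δα·ΔT = 15.2×10⁻⁶ × 50.3 = 7.67×10⁻⁴.

7.67×10⁻⁴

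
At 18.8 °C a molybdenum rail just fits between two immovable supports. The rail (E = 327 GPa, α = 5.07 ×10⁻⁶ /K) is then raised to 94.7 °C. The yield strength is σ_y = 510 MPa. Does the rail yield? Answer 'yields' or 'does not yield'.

ΔT = 75.90 K. Constrained thermal stress σ = E·α·ΔT = 327.0×10³ MPa × 5.07×10⁻⁶ × 75.90 = 126 MPa (compressive).
Compare to σ_y = 510 MPa: σ < σ_y, so it does not yield.

does not yield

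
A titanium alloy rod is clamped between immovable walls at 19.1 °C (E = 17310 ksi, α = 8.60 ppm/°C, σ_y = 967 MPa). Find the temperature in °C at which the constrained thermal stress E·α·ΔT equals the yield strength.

961 °C

E = 17310 ksi = 119.3 GPa.
E·α·ΔT = 967.0 MPa ⇒ ΔT = 967.0 / (119.3×10³ × 8.60×10⁻⁶) = 942.1 K.
T = 19.1 + 942.1 = 961.2 °C.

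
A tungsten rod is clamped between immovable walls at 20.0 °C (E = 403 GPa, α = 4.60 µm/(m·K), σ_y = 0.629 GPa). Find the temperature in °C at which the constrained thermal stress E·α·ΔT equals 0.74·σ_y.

σ_y = 0.629 GPa = 629.0 MPa.
E·α·ΔT = 465.5 MPa ⇒ ΔT = 465.5 / (403.0×10³ × 4.60×10⁻⁶) = 251.1 K.
T = 20.0 + 251.1 = 271.1 °C.

271 °C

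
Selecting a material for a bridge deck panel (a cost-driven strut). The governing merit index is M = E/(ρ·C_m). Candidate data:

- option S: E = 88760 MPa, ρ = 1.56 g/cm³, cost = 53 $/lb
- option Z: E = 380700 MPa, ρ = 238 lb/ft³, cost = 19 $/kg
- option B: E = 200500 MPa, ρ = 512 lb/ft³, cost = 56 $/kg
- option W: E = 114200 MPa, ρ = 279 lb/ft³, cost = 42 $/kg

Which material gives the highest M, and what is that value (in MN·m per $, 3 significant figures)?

option Z, M = 5.26 MN·m per $

Putting every candidate on a common basis:
  option S: E = 88.76 GPa, ρ = 1560 kg/m³, cost = 116.8 $/kg
  option Z: E = 380.7 GPa, ρ = 3812 kg/m³, cost = 19.00 $/kg
  option B: E = 200.5 GPa, ρ = 8201 kg/m³, cost = 56.00 $/kg
  option W: E = 114.2 GPa, ρ = 4469 kg/m³, cost = 42.00 $/kg
  option Z: M = 5.26 MN·m per $
  option W: M = 0.608 MN·m per $
  option S: M = 0.487 MN·m per $
  option B: M = 0.437 MN·m per $
Highest index: option Z.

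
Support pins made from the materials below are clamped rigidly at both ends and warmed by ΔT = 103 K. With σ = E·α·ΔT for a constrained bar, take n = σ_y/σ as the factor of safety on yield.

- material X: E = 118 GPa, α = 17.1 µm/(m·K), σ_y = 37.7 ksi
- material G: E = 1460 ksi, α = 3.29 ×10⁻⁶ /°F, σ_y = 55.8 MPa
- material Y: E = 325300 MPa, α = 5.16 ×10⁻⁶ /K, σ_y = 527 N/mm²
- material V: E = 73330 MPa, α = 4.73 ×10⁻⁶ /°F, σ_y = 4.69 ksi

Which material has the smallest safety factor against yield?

With everything in SI (GPa, ×10⁻⁶/K, MPa):
  material X: E = 118.0, α = 17.1, σ_y = 259.9 → σ = 208 MPa, n = 1.25
  material G: E = 10.07, α = 5.92, σ_y = 55.80 → σ = 6.14 MPa, n = 9.09
  material Y: E = 325.3, α = 5.16, σ_y = 527.0 → σ = 173 MPa, n = 3.05
  material V: E = 73.33, α = 8.51, σ_y = 32.34 → σ = 64.3 MPa, n = 0.503
Smallest n: material V with n = 0.503.

material V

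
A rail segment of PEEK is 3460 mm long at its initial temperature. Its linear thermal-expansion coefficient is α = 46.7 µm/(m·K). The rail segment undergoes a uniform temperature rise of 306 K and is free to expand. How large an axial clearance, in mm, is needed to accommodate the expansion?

49.4 mm

ΔL = α·L₀·ΔT = 46.7×10⁻⁶ × 3460 mm × 306.0 K = 49.4 mm.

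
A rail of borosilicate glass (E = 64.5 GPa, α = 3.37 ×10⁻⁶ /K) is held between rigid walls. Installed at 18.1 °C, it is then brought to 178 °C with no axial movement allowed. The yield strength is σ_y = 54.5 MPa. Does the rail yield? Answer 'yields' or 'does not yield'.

does not yield

ΔT = 159.9 K. Constrained thermal stress σ = E·α·ΔT = 64.50×10³ MPa × 3.37×10⁻⁶ × 159.9 = 34.8 MPa (compressive).
Compare to σ_y = 54.5 MPa: σ < σ_y, so it does not yield.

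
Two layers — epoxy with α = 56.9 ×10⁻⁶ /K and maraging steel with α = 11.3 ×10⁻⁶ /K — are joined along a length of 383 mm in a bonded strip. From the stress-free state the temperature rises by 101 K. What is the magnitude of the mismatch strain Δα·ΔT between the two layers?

Δα = |56.9 − 11.3|×10⁻⁶/K = 45.6×10⁻⁶/K.
Mismatch strain = Δα·ΔT = 45.6×10⁻⁶ × 101.0 = 4.61×10⁻³.

4.61×10⁻³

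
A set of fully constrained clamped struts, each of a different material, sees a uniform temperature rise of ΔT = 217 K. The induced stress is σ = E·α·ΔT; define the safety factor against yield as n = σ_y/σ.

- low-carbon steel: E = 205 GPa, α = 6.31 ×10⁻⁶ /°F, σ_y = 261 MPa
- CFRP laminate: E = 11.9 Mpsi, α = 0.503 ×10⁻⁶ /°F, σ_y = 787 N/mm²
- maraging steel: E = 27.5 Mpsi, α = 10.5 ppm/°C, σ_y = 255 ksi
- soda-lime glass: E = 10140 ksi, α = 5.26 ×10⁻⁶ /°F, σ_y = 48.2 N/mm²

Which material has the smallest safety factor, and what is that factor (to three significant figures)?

soda-lime glass, n = 0.336

Per material, after unit conversion:
  low-carbon steel: E = 205.0, α = 11.4, σ_y = 261.0 → σ = 505 MPa, n = 0.517
  CFRP laminate: E = 82.05, α = 0.905, σ_y = 787.0 → σ = 16.1 MPa, n = 48.8
  maraging steel: E = 189.6, α = 10.5, σ_y = 1758 → σ = 432 MPa, n = 4.07
  soda-lime glass: E = 69.91, α = 9.47, σ_y = 48.20 → σ = 144 MPa, n = 0.336
The minimum is soda-lime glass at n = 0.336.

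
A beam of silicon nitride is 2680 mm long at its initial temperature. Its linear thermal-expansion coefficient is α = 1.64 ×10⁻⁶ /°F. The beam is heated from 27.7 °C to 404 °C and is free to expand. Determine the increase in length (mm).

Convert α: 1.64×10⁻⁶/°F × (9/5) = 2.95×10⁻⁶/K.
ΔT = 404 − 27.7 = 376.3 K.
ΔL = α·L₀·ΔT = 2.95×10⁻⁶ × 2680 mm × 376.3 K = 2.98 mm.

2.98 mm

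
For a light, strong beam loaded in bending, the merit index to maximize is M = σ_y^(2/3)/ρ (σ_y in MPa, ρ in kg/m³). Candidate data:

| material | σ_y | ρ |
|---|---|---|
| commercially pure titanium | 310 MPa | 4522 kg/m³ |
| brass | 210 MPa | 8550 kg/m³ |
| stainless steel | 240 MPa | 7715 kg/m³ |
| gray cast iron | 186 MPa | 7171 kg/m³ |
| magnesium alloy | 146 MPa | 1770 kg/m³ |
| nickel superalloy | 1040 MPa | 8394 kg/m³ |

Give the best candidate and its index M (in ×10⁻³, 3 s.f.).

Per-candidate index values:
  magnesium alloy: M = 15.7×10⁻³
  nickel superalloy: M = 12.2×10⁻³
  commercially pure titanium: M = 10.1×10⁻³
  stainless steel: M = 5.01×10⁻³
  gray cast iron: M = 4.54×10⁻³
  brass: M = 4.13×10⁻³
The maximum is for magnesium alloy.

magnesium alloy, M = 15.7×10⁻³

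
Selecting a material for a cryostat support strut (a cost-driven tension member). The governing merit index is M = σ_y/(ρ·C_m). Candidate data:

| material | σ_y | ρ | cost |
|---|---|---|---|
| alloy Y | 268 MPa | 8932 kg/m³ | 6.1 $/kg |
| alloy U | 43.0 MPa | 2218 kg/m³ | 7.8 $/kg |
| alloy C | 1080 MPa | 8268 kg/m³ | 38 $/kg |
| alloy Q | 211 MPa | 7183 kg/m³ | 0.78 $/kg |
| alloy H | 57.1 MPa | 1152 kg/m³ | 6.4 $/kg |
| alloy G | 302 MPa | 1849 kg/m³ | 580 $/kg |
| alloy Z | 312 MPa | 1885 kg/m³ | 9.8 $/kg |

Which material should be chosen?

alloy Q

Evaluate M for each candidate:
  alloy Q: M = 37.7 kN·m per $
  alloy Z: M = 16.9 kN·m per $
  alloy H: M = 7.74 kN·m per $
  alloy Y: M = 4.92 kN·m per $
  alloy C: M = 3.44 kN·m per $
  alloy U: M = 2.49 kN·m per $
  alloy G: M = 0.282 kN·m per $
The maximum is for alloy Q.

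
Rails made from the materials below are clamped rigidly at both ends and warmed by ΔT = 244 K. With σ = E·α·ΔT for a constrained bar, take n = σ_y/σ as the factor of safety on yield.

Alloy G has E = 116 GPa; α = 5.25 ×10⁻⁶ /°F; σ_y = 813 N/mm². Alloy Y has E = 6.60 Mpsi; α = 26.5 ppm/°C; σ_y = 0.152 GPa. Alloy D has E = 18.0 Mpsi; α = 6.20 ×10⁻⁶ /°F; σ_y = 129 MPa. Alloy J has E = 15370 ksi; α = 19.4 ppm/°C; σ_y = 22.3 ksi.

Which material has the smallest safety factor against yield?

Converting E to GPa, α to ×10⁻⁶/K, σ_y to MPa, then σ and n for each:
  alloy G: E = 116.0, α = 9.45, σ_y = 813.0 → σ = 267 MPa, n = 3.04
  alloy Y: E = 45.51, α = 26.5, σ_y = 152.0 → σ = 294 MPa, n = 0.517
  alloy D: E = 124.1, α = 11.2, σ_y = 129.0 → σ = 338 MPa, n = 0.382
  alloy J: E = 106.0, α = 19.4, σ_y = 153.8 → σ = 502 MPa, n = 0.307
Smallest n: alloy J with n = 0.307.

alloy J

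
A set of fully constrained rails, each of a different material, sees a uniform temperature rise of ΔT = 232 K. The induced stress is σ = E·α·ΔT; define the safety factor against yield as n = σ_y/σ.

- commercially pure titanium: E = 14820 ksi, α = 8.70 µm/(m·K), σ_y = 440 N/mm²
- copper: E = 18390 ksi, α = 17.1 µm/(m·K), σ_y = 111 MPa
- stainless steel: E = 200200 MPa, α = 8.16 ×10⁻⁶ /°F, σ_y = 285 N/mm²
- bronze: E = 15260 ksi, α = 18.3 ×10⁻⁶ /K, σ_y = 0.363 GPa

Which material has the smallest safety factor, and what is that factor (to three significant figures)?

copper, n = 0.221

Per material, after unit conversion:
  commercially pure titanium: E = 102.2, α = 8.70, σ_y = 440.0 → σ = 206 MPa, n = 2.13
  copper: E = 126.8, α = 17.1, σ_y = 111.0 → σ = 503 MPa, n = 0.221
  stainless steel: E = 200.2, α = 14.7, σ_y = 285.0 → σ = 682 MPa, n = 0.418
  bronze: E = 105.2, α = 18.3, σ_y = 363.0 → σ = 447 MPa, n = 0.813
The minimum is copper at n = 0.221.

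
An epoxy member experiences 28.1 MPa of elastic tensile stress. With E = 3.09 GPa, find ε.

9.09×10⁻³

ε = σ/E = 28.1 / 3090 = 9.09×10⁻³.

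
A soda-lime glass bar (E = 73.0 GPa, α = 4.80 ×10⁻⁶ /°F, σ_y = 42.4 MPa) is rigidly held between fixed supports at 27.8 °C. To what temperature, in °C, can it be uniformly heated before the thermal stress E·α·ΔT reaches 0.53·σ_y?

63.4 °C

α = 4.80×10⁻⁶/°F × 9/5 = 8.64×10⁻⁶/K.
E·α·ΔT = 22.47 MPa ⇒ ΔT = 22.47 / (73.00×10³ × 8.64×10⁻⁶) = 35.63 K.
T = 27.8 + 35.63 = 63.43 °C.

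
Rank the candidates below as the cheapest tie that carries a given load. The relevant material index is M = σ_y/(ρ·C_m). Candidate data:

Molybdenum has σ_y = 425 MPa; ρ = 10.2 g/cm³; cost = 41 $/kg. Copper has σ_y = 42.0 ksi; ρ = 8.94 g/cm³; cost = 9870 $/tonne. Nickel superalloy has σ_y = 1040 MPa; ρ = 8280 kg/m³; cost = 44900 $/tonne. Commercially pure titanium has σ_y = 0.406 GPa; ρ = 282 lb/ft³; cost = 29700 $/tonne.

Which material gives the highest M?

copper

Normalizing units and computing the index:
  molybdenum: σ_y = 425.0 MPa, ρ = 10200 kg/m³, cost = 41.00 $/kg
  copper: σ_y = 289.6 MPa, ρ = 8940 kg/m³, cost = 9.870 $/kg
  nickel superalloy: σ_y = 1040 MPa, ρ = 8280 kg/m³, cost = 44.90 $/kg
  commercially pure titanium: σ_y = 406.0 MPa, ρ = 4517 kg/m³, cost = 29.70 $/kg
  copper: M = 3.28 kN·m per $
  commercially pure titanium: M = 3.03 kN·m per $
  nickel superalloy: M = 2.80 kN·m per $
  molybdenum: M = 1.02 kN·m per $
The maximum is for copper.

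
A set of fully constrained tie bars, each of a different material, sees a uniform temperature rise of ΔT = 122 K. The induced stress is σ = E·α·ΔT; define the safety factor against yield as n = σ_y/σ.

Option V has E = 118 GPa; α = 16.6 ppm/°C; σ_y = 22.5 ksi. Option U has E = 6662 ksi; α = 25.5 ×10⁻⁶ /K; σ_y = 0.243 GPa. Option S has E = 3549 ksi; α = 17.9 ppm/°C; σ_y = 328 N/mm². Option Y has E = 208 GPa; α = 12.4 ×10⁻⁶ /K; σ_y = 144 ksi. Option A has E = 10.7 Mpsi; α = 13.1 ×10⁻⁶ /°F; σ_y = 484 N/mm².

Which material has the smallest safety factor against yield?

Per material, after unit conversion:
  option V: E = 118.0, α = 16.6, σ_y = 155.1 → σ = 239 MPa, n = 0.649
  option U: E = 45.93, α = 25.5, σ_y = 243.0 → σ = 143 MPa, n = 1.70
  option S: E = 24.47, α = 17.9, σ_y = 328.0 → σ = 53.4 MPa, n = 6.14
  option Y: E = 208.0, α = 12.4, σ_y = 992.8 → σ = 315 MPa, n = 3.16
  option A: E = 73.77, α = 23.6, σ_y = 484.0 → σ = 212 MPa, n = 2.28
Option V has the lowest safety factor, n = 0.649.

option V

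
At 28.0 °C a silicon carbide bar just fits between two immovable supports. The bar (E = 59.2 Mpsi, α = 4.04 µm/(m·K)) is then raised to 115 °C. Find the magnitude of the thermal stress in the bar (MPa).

143 MPa

E = 59.2 Mpsi = 408.2 GPa.
ΔT = 87.00 K. Constrained thermal stress σ = E·α·ΔT = 408.2×10³ MPa × 4.04×10⁻⁶ × 87.00 = 143 MPa (compressive).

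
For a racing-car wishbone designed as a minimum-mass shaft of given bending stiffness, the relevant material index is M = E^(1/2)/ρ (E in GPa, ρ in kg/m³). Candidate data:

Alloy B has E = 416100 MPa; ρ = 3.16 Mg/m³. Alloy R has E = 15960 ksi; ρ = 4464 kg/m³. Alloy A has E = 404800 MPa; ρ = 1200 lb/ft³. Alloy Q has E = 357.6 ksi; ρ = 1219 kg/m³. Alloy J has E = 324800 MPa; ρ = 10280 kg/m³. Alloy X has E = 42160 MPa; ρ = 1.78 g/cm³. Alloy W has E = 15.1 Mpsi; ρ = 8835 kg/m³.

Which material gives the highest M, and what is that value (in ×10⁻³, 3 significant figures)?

alloy B, M = 6.46×10⁻³

After converting to SI:
  alloy B: E = 416.1 GPa, ρ = 3160 kg/m³
  alloy R: E = 110.0 GPa, ρ = 4464 kg/m³
  alloy A: E = 404.8 GPa, ρ = 19220 kg/m³
  alloy Q: E = 2.466 GPa, ρ = 1219 kg/m³
  alloy J: E = 324.8 GPa, ρ = 10280 kg/m³
  alloy X: E = 42.16 GPa, ρ = 1780 kg/m³
  alloy W: E = 104.1 GPa, ρ = 8835 kg/m³
  alloy B: M = 6.46×10⁻³
  alloy X: M = 3.65×10⁻³
  alloy R: M = 2.35×10⁻³
  alloy J: M = 1.75×10⁻³
  alloy Q: M = 1.29×10⁻³
  alloy W: M = 1.15×10⁻³
  alloy A: M = 1.05×10⁻³
The maximum is for alloy B.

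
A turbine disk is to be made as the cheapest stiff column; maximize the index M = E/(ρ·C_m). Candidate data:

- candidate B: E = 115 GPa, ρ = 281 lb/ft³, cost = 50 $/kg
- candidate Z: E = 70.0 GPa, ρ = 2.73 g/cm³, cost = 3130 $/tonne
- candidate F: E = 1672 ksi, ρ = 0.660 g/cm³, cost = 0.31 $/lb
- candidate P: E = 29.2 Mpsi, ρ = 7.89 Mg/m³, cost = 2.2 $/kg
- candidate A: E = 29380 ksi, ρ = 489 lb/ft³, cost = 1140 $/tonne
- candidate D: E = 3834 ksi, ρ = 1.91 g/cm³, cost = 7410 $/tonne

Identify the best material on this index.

In SI units:
  candidate B: E = 115.0 GPa, ρ = 4501 kg/m³, cost = 50.00 $/kg
  candidate Z: E = 70.00 GPa, ρ = 2730 kg/m³, cost = 3.130 $/kg
  candidate F: E = 11.53 GPa, ρ = 660.0 kg/m³, cost = 0.6834 $/kg
  candidate P: E = 201.3 GPa, ρ = 7890 kg/m³, cost = 2.200 $/kg
  candidate A: E = 202.6 GPa, ρ = 7833 kg/m³, cost = 1.140 $/kg
  candidate D: E = 26.43 GPa, ρ = 1910 kg/m³, cost = 7.410 $/kg
  candidate F: M = 25.6 MN·m per $
  candidate A: M = 22.7 MN·m per $
  candidate P: M = 11.6 MN·m per $
  candidate Z: M = 8.19 MN·m per $
  candidate D: M = 1.87 MN·m per $
  candidate B: M = 0.511 MN·m per $
Highest index: candidate F.

candidate F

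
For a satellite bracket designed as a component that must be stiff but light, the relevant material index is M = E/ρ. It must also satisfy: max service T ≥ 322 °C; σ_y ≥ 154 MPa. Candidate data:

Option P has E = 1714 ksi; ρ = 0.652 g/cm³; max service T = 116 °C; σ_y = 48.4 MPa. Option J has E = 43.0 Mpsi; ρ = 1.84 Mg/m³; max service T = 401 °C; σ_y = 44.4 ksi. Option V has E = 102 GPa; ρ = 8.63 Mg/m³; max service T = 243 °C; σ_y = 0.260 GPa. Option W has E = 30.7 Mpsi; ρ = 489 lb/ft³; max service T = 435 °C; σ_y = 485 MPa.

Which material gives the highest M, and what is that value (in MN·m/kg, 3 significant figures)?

Screen on constraints: max service T ≥ 322 °C; σ_y ≥ 154 MPa. Survivors: option J, option W.
Putting every candidate on a common basis:
  option J: E = 296.5 GPa, ρ = 1840 kg/m³
  option W: E = 211.7 GPa, ρ = 7833 kg/m³
  option J: M = 161 MN·m/kg
  option W: M = 27.0 MN·m/kg
Option J ranks first.

option J, M = 161 MN·m/kg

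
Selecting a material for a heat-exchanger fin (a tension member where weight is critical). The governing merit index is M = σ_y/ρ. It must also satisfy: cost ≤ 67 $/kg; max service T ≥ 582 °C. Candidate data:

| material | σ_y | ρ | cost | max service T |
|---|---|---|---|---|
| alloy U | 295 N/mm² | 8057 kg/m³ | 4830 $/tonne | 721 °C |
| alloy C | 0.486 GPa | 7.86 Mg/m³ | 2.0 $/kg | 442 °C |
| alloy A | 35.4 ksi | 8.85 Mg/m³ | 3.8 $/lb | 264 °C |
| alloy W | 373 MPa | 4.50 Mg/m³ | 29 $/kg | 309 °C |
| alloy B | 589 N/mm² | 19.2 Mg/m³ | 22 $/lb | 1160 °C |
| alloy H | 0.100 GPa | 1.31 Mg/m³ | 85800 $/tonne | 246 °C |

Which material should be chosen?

Screen on constraints: cost ≤ 67 $/kg; max service T ≥ 582 °C. Survivors: alloy U, alloy B.
Convert each candidate to consistent units, then evaluate M:
  alloy U: σ_y = 295.0 MPa, ρ = 8057 kg/m³
  alloy B: σ_y = 589.0 MPa, ρ = 19200 kg/m³
  alloy U: M = 36.6 kN·m/kg
  alloy B: M = 30.7 kN·m/kg
The maximum is for alloy U.

alloy U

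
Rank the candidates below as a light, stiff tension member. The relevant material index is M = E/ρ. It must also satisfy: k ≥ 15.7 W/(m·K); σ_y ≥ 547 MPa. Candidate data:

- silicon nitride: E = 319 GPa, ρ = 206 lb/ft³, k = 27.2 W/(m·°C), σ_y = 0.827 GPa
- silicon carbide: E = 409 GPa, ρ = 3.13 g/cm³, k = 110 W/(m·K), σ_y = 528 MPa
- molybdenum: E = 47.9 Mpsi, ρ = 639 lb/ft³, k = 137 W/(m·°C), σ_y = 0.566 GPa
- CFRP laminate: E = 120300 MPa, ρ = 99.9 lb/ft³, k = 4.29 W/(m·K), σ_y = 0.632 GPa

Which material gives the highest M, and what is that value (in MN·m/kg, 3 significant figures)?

Screen on constraints: k ≥ 15.7 W/(m·K); σ_y ≥ 547 MPa. Survivors: silicon nitride, molybdenum.
Normalizing units and computing the index:
  silicon nitride: E = 319.0 GPa, ρ = 3300 kg/m³
  molybdenum: E = 330.3 GPa, ρ = 10240 kg/m³
  silicon nitride: M = 96.7 MN·m/kg
  molybdenum: M = 32.3 MN·m/kg
The maximum is for silicon nitride.

silicon nitride, M = 96.7 MN·m/kg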